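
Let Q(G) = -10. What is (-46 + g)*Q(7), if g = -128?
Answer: 1740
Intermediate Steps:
(-46 + g)*Q(7) = (-46 - 128)*(-10) = -174*(-10) = 1740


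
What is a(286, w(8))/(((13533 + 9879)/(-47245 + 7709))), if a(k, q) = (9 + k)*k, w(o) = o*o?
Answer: -833913080/5853 ≈ -1.4248e+5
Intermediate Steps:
w(o) = o²
a(k, q) = k*(9 + k)
a(286, w(8))/(((13533 + 9879)/(-47245 + 7709))) = (286*(9 + 286))/(((13533 + 9879)/(-47245 + 7709))) = (286*295)/((23412/(-39536))) = 84370/((23412*(-1/39536))) = 84370/(-5853/9884) = 84370*(-9884/5853) = -833913080/5853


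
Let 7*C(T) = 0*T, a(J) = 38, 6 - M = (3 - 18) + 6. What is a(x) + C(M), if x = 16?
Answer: 38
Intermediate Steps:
M = 15 (M = 6 - ((3 - 18) + 6) = 6 - (-15 + 6) = 6 - 1*(-9) = 6 + 9 = 15)
C(T) = 0 (C(T) = (0*T)/7 = (⅐)*0 = 0)
a(x) + C(M) = 38 + 0 = 38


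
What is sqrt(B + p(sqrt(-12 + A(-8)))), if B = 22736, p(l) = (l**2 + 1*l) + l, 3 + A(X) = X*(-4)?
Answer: sqrt(22753 + 2*sqrt(17)) ≈ 150.87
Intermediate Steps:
A(X) = -3 - 4*X (A(X) = -3 + X*(-4) = -3 - 4*X)
p(l) = l**2 + 2*l (p(l) = (l**2 + l) + l = (l + l**2) + l = l**2 + 2*l)
sqrt(B + p(sqrt(-12 + A(-8)))) = sqrt(22736 + sqrt(-12 + (-3 - 4*(-8)))*(2 + sqrt(-12 + (-3 - 4*(-8))))) = sqrt(22736 + sqrt(-12 + (-3 + 32))*(2 + sqrt(-12 + (-3 + 32)))) = sqrt(22736 + sqrt(-12 + 29)*(2 + sqrt(-12 + 29))) = sqrt(22736 + sqrt(17)*(2 + sqrt(17)))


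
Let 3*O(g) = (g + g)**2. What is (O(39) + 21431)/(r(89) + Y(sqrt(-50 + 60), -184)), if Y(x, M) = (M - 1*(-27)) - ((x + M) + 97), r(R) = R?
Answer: 445721/351 + 23459*sqrt(10)/351 ≈ 1481.2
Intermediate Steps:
Y(x, M) = -70 - x (Y(x, M) = (M + 27) - ((M + x) + 97) = (27 + M) - (97 + M + x) = (27 + M) + (-97 - M - x) = -70 - x)
O(g) = 4*g**2/3 (O(g) = (g + g)**2/3 = (2*g)**2/3 = (4*g**2)/3 = 4*g**2/3)
(O(39) + 21431)/(r(89) + Y(sqrt(-50 + 60), -184)) = ((4/3)*39**2 + 21431)/(89 + (-70 - sqrt(-50 + 60))) = ((4/3)*1521 + 21431)/(89 + (-70 - sqrt(10))) = (2028 + 21431)/(19 - sqrt(10)) = 23459/(19 - sqrt(10))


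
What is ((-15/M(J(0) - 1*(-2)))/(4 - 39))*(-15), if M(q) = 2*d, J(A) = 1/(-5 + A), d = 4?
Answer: -45/56 ≈ -0.80357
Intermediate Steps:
M(q) = 8 (M(q) = 2*4 = 8)
((-15/M(J(0) - 1*(-2)))/(4 - 39))*(-15) = ((-15/8)/(4 - 39))*(-15) = (-15*⅛/(-35))*(-15) = -15/8*(-1/35)*(-15) = (3/56)*(-15) = -45/56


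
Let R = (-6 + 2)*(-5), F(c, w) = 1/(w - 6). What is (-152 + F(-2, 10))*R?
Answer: -3035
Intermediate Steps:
F(c, w) = 1/(-6 + w)
R = 20 (R = -4*(-5) = 20)
(-152 + F(-2, 10))*R = (-152 + 1/(-6 + 10))*20 = (-152 + 1/4)*20 = -607/4*20 = -3035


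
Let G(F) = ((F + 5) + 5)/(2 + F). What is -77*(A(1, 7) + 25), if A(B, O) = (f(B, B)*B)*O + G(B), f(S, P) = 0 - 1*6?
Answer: 3080/3 ≈ 1026.7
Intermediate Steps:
f(S, P) = -6 (f(S, P) = 0 - 6 = -6)
G(F) = (10 + F)/(2 + F) (G(F) = ((5 + F) + 5)/(2 + F) = (10 + F)/(2 + F))
A(B, O) = (10 + B)/(2 + B) - 6*B*O (A(B, O) = (-6*B)*O + (10 + B)/(2 + B) = -6*B*O + (10 + B)/(2 + B) = (10 + B)/(2 + B) - 6*B*O)
-77*(A(1, 7) + 25) = -77*((10 + 1 - 6*1*7*(2 + 1))/(2 + 1) + 25) = -77*((10 + 1 - 6*1*7*3)/3 + 25) = -77*((10 + 1 - 126)/3 + 25) = -77*((⅓)*(-115) + 25) = -77*(-115/3 + 25) = -77*(-40/3) = 3080/3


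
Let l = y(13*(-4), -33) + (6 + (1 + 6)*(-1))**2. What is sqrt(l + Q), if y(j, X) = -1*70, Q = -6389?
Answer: I*sqrt(6458) ≈ 80.362*I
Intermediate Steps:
y(j, X) = -70
l = -69 (l = -70 + (6 + (1 + 6)*(-1))**2 = -70 + (6 + 7*(-1))**2 = -70 + (6 - 7)**2 = -70 + (-1)**2 = -70 + 1 = -69)
sqrt(l + Q) = sqrt(-69 - 6389) = sqrt(-6458) = I*sqrt(6458)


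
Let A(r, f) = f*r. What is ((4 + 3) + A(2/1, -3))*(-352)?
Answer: -352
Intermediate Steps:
((4 + 3) + A(2/1, -3))*(-352) = ((4 + 3) - 6/1)*(-352) = (7 - 6)*(-352) = 1*(-352) = -352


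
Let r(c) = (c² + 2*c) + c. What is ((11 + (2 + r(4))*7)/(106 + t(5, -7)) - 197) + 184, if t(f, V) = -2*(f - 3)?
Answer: -65/6 ≈ -10.833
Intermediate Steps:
r(c) = c² + 3*c
t(f, V) = 6 - 2*f (t(f, V) = -2*(-3 + f) = 6 - 2*f)
((11 + (2 + r(4))*7)/(106 + t(5, -7)) - 197) + 184 = ((11 + (2 + 4*(3 + 4))*7)/(106 + (6 - 2*5)) - 197) + 184 = ((11 + (2 + 4*7)*7)/(106 + (6 - 10)) - 197) + 184 = ((11 + (2 + 28)*7)/(106 - 4) - 197) + 184 = ((11 + 30*7)/102 - 197) + 184 = ((11 + 210)*(1/102) - 197) + 184 = (221*(1/102) - 197) + 184 = (13/6 - 197) + 184 = -1169/6 + 184 = -65/6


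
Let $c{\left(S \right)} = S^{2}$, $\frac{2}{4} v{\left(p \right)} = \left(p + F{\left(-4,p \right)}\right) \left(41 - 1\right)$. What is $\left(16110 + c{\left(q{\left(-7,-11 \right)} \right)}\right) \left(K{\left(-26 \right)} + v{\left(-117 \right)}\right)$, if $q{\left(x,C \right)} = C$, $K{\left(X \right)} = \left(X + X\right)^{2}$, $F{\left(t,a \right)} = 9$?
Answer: $-96347216$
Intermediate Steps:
$K{\left(X \right)} = 4 X^{2}$ ($K{\left(X \right)} = \left(2 X\right)^{2} = 4 X^{2}$)
$v{\left(p \right)} = 720 + 80 p$ ($v{\left(p \right)} = 2 \left(p + 9\right) \left(41 - 1\right) = 2 \left(9 + p\right) 40 = 2 \left(360 + 40 p\right) = 720 + 80 p$)
$\left(16110 + c{\left(q{\left(-7,-11 \right)} \right)}\right) \left(K{\left(-26 \right)} + v{\left(-117 \right)}\right) = \left(16110 + \left(-11\right)^{2}\right) \left(4 \left(-26\right)^{2} + \left(720 + 80 \left(-117\right)\right)\right) = \left(16110 + 121\right) \left(4 \cdot 676 + \left(720 - 9360\right)\right) = 16231 \left(2704 - 8640\right) = 16231 \left(-5936\right) = -96347216$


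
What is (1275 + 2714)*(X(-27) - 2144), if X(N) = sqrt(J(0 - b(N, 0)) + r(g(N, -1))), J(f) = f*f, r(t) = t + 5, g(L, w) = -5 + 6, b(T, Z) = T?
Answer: -8552416 + 27923*sqrt(15) ≈ -8.4443e+6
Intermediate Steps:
g(L, w) = 1
r(t) = 5 + t
J(f) = f**2
X(N) = sqrt(6 + N**2) (X(N) = sqrt((0 - N)**2 + (5 + 1)) = sqrt((-N)**2 + 6) = sqrt(N**2 + 6) = sqrt(6 + N**2))
(1275 + 2714)*(X(-27) - 2144) = (1275 + 2714)*(sqrt(6 + (-27)**2) - 2144) = 3989*(sqrt(6 + 729) - 2144) = 3989*(sqrt(735) - 2144) = 3989*(7*sqrt(15) - 2144) = 3989*(-2144 + 7*sqrt(15)) = -8552416 + 27923*sqrt(15)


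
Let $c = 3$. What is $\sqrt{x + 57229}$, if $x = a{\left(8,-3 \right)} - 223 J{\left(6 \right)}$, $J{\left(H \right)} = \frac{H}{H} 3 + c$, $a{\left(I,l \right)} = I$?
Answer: $3 \sqrt{6211} \approx 236.43$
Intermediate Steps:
$J{\left(H \right)} = 6$ ($J{\left(H \right)} = \frac{H}{H} 3 + 3 = 1 \cdot 3 + 3 = 3 + 3 = 6$)
$x = -1330$ ($x = 8 - 1338 = -1330$)
$\sqrt{x + 57229} = \sqrt{-1330 + 57229} = \sqrt{55899} = 3 \sqrt{6211}$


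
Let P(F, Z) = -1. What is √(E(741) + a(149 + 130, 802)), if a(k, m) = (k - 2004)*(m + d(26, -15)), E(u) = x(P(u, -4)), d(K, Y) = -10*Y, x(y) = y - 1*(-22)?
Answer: I*√1642179 ≈ 1281.5*I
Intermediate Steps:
x(y) = 22 + y (x(y) = y + 22 = 22 + y)
E(u) = 21 (E(u) = 22 - 1 = 21)
a(k, m) = (-2004 + k)*(150 + m) (a(k, m) = (k - 2004)*(m - 10*(-15)) = (-2004 + k)*(m + 150) = (-2004 + k)*(150 + m))
√(E(741) + a(149 + 130, 802)) = √(21 + (-300600 - 2004*802 + 150*(149 + 130) + (149 + 130)*802)) = √(21 + (-300600 - 1607208 + 150*279 + 279*802)) = √(21 + (-300600 - 1607208 + 41850 + 223758)) = √(21 - 1642200) = √(-1642179) = I*√1642179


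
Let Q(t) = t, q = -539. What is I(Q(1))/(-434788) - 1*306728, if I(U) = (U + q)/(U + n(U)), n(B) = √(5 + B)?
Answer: -333404134429/1086970 + 269*√6/1086970 ≈ -3.0673e+5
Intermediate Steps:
I(U) = (-539 + U)/(U + √(5 + U)) (I(U) = (U - 539)/(U + √(5 + U)) = (-539 + U)/(U + √(5 + U)))
I(Q(1))/(-434788) - 1*306728 = ((-539 + 1)/(1 + √(5 + 1)))/(-434788) - 1*306728 = (-538/(1 + √6))*(-1/434788) - 306728 = -538/(1 + √6)*(-1/434788) - 306728 = 269/(217394*(1 + √6)) - 306728 = -306728 + 269/(217394*(1 + √6))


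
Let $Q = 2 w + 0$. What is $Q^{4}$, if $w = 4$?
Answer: $4096$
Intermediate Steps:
$Q = 8$ ($Q = 2 \cdot 4 + 0 = 8 + 0 = 8$)
$Q^{4} = 8^{4} = 4096$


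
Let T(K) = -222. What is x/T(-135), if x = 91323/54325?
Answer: -30441/4020050 ≈ -0.0075723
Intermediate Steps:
x = 91323/54325 (x = 91323*(1/54325) = 91323/54325 ≈ 1.6810)
x/T(-135) = (91323/54325)/(-222) = (91323/54325)*(-1/222) = -30441/4020050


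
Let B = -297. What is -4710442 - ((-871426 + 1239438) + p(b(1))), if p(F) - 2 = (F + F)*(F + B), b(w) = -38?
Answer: -5103916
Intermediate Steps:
p(F) = 2 + 2*F*(-297 + F) (p(F) = 2 + (F + F)*(F - 297) = 2 + (2*F)*(-297 + F) = 2 + 2*F*(-297 + F))
-4710442 - ((-871426 + 1239438) + p(b(1))) = -4710442 - ((-871426 + 1239438) + (2 - 594*(-38) + 2*(-38)**2)) = -4710442 - (368012 + (2 + 22572 + 2*1444)) = -4710442 - (368012 + (2 + 22572 + 2888)) = -4710442 - (368012 + 25462) = -4710442 - 1*393474 = -4710442 - 393474 = -5103916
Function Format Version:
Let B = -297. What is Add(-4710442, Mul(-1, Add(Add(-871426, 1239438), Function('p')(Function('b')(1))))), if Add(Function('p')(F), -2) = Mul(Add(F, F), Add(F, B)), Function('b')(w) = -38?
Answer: -5103916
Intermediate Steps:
Function('p')(F) = Add(2, Mul(2, F, Add(-297, F))) (Function('p')(F) = Add(2, Mul(Add(F, F), Add(F, -297))) = Add(2, Mul(Mul(2, F), Add(-297, F))) = Add(2, Mul(2, F, Add(-297, F))))
Add(-4710442, Mul(-1, Add(Add(-871426, 1239438), Function('p')(Function('b')(1))))) = Add(-4710442, Mul(-1, Add(Add(-871426, 1239438), Add(2, Mul(-594, -38), Mul(2, Pow(-38, 2)))))) = Add(-4710442, Mul(-1, Add(368012, Add(2, 22572, Mul(2, 1444))))) = Add(-4710442, Mul(-1, Add(368012, Add(2, 22572, 2888)))) = Add(-4710442, Mul(-1, Add(368012, 25462))) = Add(-4710442, Mul(-1, 393474)) = Add(-4710442, -393474) = -5103916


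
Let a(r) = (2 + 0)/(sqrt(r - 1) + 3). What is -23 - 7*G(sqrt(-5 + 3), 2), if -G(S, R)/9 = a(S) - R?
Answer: -149 + 126/(3 + sqrt(-1 + I*sqrt(2))) ≈ -117.37 - 10.254*I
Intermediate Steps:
a(r) = 2/(3 + sqrt(-1 + r)) (a(r) = 2/(sqrt(-1 + r) + 3) = 2/(3 + sqrt(-1 + r)))
G(S, R) = -18/(3 + sqrt(-1 + S)) + 9*R (G(S, R) = -9*(2/(3 + sqrt(-1 + S)) - R) = -9*(-R + 2/(3 + sqrt(-1 + S))) = -18/(3 + sqrt(-1 + S)) + 9*R)
-23 - 7*G(sqrt(-5 + 3), 2) = -23 - 7*(-18/(3 + sqrt(-1 + sqrt(-5 + 3))) + 9*2) = -23 - 7*(-18/(3 + sqrt(-1 + sqrt(-2))) + 18) = -23 - 7*(-18/(3 + sqrt(-1 + I*sqrt(2))) + 18) = -23 - 7*(18 - 18/(3 + sqrt(-1 + I*sqrt(2)))) = -23 + (-126 + 126/(3 + sqrt(-1 + I*sqrt(2)))) = -149 + 126/(3 + sqrt(-1 + I*sqrt(2)))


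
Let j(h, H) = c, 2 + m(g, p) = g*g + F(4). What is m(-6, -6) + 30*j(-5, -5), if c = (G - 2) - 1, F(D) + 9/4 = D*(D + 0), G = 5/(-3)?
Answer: -369/4 ≈ -92.250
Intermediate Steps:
G = -5/3 (G = 5*(-⅓) = -5/3 ≈ -1.6667)
F(D) = -9/4 + D² (F(D) = -9/4 + D*(D + 0) = -9/4 + D*D = -9/4 + D²)
m(g, p) = 47/4 + g² (m(g, p) = -2 + (g*g + (-9/4 + 4²)) = -2 + (g² + (-9/4 + 16)) = -2 + (g² + 55/4) = -2 + (55/4 + g²) = 47/4 + g²)
c = -14/3 (c = (-5/3 - 2) - 1 = -11/3 - 1 = -14/3 ≈ -4.6667)
j(h, H) = -14/3
m(-6, -6) + 30*j(-5, -5) = (47/4 + (-6)²) + 30*(-14/3) = (47/4 + 36) - 140 = 191/4 - 140 = -369/4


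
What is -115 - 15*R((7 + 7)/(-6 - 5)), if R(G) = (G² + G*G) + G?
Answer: -17485/121 ≈ -144.50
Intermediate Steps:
R(G) = G + 2*G² (R(G) = (G² + G²) + G = 2*G² + G = G + 2*G²)
-115 - 15*R((7 + 7)/(-6 - 5)) = -115 - 15*(7 + 7)/(-6 - 5)*(1 + 2*((7 + 7)/(-6 - 5))) = -115 - 15*14/(-11)*(1 + 2*(14/(-11))) = -115 - 15*14*(-1/11)*(1 + 2*(14*(-1/11))) = -115 - (-210)*(1 + 2*(-14/11))/11 = -115 - (-210)*(1 - 28/11)/11 = -115 - (-210)*(-17)/(11*11) = -115 - 15*238/121 = -115 - 3570/121 = -17485/121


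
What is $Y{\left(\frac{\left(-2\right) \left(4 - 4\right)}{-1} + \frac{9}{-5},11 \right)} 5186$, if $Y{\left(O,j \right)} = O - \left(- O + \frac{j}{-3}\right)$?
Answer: $\frac{5186}{15} \approx 345.73$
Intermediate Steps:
$Y{\left(O,j \right)} = 2 O + \frac{j}{3}$ ($Y{\left(O,j \right)} = O - \left(- O - \frac{j}{3}\right) = O + \left(O + \frac{j}{3}\right) = 2 O + \frac{j}{3}$)
$Y{\left(\frac{\left(-2\right) \left(4 - 4\right)}{-1} + \frac{9}{-5},11 \right)} 5186 = \left(2 \left(\frac{\left(-2\right) \left(4 - 4\right)}{-1} + \frac{9}{-5}\right) + \frac{1}{3} \cdot 11\right) 5186 = \left(2 \left(\left(-2\right) 0 \left(-1\right) + 9 \left(- \frac{1}{5}\right)\right) + \frac{11}{3}\right) 5186 = \left(2 \left(0 \left(-1\right) - \frac{9}{5}\right) + \frac{11}{3}\right) 5186 = \left(2 \left(0 - \frac{9}{5}\right) + \frac{11}{3}\right) 5186 = \left(2 \left(- \frac{9}{5}\right) + \frac{11}{3}\right) 5186 = \left(- \frac{18}{5} + \frac{11}{3}\right) 5186 = \frac{1}{15} \cdot 5186 = \frac{5186}{15}$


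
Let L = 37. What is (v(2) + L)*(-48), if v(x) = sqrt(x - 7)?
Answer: -1776 - 48*I*sqrt(5) ≈ -1776.0 - 107.33*I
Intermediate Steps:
v(x) = sqrt(-7 + x)
(v(2) + L)*(-48) = (sqrt(-7 + 2) + 37)*(-48) = (sqrt(-5) + 37)*(-48) = (I*sqrt(5) + 37)*(-48) = (37 + I*sqrt(5))*(-48) = -1776 - 48*I*sqrt(5)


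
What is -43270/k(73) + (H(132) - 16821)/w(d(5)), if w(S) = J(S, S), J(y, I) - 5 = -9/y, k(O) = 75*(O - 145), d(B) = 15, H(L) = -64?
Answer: -2067923/540 ≈ -3829.5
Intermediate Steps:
k(O) = -10875 + 75*O (k(O) = 75*(-145 + O) = -10875 + 75*O)
J(y, I) = 5 - 9/y
w(S) = 5 - 9/S
-43270/k(73) + (H(132) - 16821)/w(d(5)) = -43270/(-10875 + 75*73) + (-64 - 16821)/(5 - 9/15) = -43270/(-10875 + 5475) - 16885/(5 - 9*1/15) = -43270/(-5400) - 16885/(5 - 3/5) = -43270*(-1/5400) - 16885/22/5 = 4327/540 - 16885*5/22 = 4327/540 - 7675/2 = -2067923/540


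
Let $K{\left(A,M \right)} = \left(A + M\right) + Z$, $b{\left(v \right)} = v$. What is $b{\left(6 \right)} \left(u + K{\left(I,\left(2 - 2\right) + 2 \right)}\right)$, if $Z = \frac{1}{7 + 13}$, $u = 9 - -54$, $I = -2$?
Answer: $\frac{3783}{10} \approx 378.3$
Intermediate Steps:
$u = 63$ ($u = 9 + 54 = 63$)
$Z = \frac{1}{20} \approx 0.05$
$K{\left(A,M \right)} = \frac{1}{20} + A + M$ ($K{\left(A,M \right)} = \left(A + M\right) + \frac{1}{20} = \frac{1}{20} + A + M$)
$b{\left(6 \right)} \left(u + K{\left(I,\left(2 - 2\right) + 2 \right)}\right) = 6 \left(63 + \left(\frac{1}{20} - 2 + \left(\left(2 - 2\right) + 2\right)\right)\right) = 6 \left(63 + \left(\frac{1}{20} - 2 + \left(0 + 2\right)\right)\right) = 6 \left(63 + \left(\frac{1}{20} - 2 + 2\right)\right) = 6 \left(63 + \frac{1}{20}\right) = 6 \cdot \frac{1261}{20} = \frac{3783}{10}$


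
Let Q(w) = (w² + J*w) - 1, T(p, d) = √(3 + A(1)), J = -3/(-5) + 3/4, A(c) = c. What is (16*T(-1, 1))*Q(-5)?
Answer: 552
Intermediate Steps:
J = 27/20 (J = -3*(-⅕) + 3*(¼) = ⅗ + ¾ = 27/20 ≈ 1.3500)
T(p, d) = 2 (T(p, d) = √(3 + 1) = √4 = 2)
Q(w) = -1 + w² + 27*w/20 (Q(w) = (w² + 27*w/20) - 1 = -1 + w² + 27*w/20)
(16*T(-1, 1))*Q(-5) = (16*2)*(-1 + (-5)² + (27/20)*(-5)) = 32*(-1 + 25 - 27/4) = 32*(69/4) = 552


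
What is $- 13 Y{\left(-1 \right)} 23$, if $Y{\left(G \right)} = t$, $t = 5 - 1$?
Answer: $-1196$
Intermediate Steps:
$t = 4$ ($t = 5 - 1 = 4$)
$Y{\left(G \right)} = 4$
$- 13 Y{\left(-1 \right)} 23 = \left(-13\right) 4 \cdot 23 = \left(-52\right) 23 = -1196$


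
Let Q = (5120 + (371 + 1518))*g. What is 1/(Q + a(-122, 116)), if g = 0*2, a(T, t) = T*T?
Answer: 1/14884 ≈ 6.7186e-5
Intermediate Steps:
a(T, t) = T**2
g = 0
Q = 0 (Q = (5120 + (371 + 1518))*0 = (5120 + 1889)*0 = 7009*0 = 0)
1/(Q + a(-122, 116)) = 1/(0 + (-122)**2) = 1/(0 + 14884) = 1/14884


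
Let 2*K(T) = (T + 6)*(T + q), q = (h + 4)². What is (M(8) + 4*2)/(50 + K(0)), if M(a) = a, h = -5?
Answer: 16/53 ≈ 0.30189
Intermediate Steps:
q = 1 (q = (-5 + 4)² = (-1)² = 1)
K(T) = (1 + T)*(6 + T)/2 (K(T) = ((T + 6)*(T + 1))/2 = ((6 + T)*(1 + T))/2 = ((1 + T)*(6 + T))/2 = (1 + T)*(6 + T)/2)
(M(8) + 4*2)/(50 + K(0)) = (8 + 4*2)/(50 + (3 + (½)*0² + (7/2)*0)) = (8 + 8)/(50 + (3 + (½)*0 + 0)) = 16/(50 + (3 + 0 + 0)) = 16/(50 + 3) = 16/53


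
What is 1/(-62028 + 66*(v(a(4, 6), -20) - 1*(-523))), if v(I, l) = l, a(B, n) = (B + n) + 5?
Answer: -1/28830 ≈ -3.4686e-5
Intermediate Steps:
a(B, n) = 5 + B + n
1/(-62028 + 66*(v(a(4, 6), -20) - 1*(-523))) = 1/(-62028 + 66*(-20 - 1*(-523))) = 1/(-62028 + 66*(-20 + 523)) = 1/(-62028 + 66*503) = 1/(-62028 + 33198) = 1/(-28830) = -1/28830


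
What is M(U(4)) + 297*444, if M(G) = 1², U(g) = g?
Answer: 131869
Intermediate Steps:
M(G) = 1
M(U(4)) + 297*444 = 1 + 297*444 = 1 + 131868 = 131869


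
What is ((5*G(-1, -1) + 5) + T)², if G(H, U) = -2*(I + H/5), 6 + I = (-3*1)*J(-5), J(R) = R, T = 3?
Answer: 6400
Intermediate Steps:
I = 9 (I = -6 - 3*1*(-5) = -6 - 3*(-5) = -6 + 15 = 9)
G(H, U) = -18 - 2*H/5 (G(H, U) = -2*(9 + H/5) = -18 - 2*H/5)
((5*G(-1, -1) + 5) + T)² = ((5*(-18 - ⅖*(-1)) + 5) + 3)² = ((5*(-18 + ⅖) + 5) + 3)² = ((5*(-88/5) + 5) + 3)² = ((-88 + 5) + 3)² = (-83 + 3)² = (-80)² = 6400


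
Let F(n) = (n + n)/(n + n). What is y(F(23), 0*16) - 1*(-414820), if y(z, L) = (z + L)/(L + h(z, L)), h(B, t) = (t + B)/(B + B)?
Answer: 414822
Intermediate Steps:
h(B, t) = (B + t)/(2*B) (h(B, t) = (B + t)/((2*B)) = (B + t)*(1/(2*B)) = (B + t)/(2*B))
F(n) = 1 (F(n) = (2*n)/((2*n)) = (2*n)*(1/(2*n)) = 1)
y(z, L) = (L + z)/(L + (L + z)/(2*z)) (y(z, L) = (z + L)/(L + (z + L)/(2*z)) = (L + z)/(L + (L + z)/(2*z)))
y(F(23), 0*16) - 1*(-414820) = 2*1*(0*16 + 1)/(0*16 + 1 + 2*(0*16)*1) - 1*(-414820) = 2*1*(0 + 1)/(0 + 1 + 2*0*1) + 414820 = 2*1*1/(0 + 1 + 0) + 414820 = 2*1*1/1 + 414820 = 2*1*1*1 + 414820 = 2 + 414820 = 414822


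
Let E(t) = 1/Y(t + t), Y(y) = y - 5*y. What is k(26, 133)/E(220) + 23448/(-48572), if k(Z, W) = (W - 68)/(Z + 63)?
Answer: -1389680918/1080727 ≈ -1285.9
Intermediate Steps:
Y(y) = -4*y
E(t) = -1/(8*t) (E(t) = 1/(-4*(t + t)) = 1/(-8*t) = -1/(8*t))
k(Z, W) = (-68 + W)/(63 + Z)
k(26, 133)/E(220) + 23448/(-48572) = ((-68 + 133)/(63 + 26))/((-1/8/220)) + 23448/(-48572) = (65/89)/((-1/8*1/220)) + 23448*(-1/48572) = ((1/89)*65)/(-1/1760) - 5862/12143 = (65/89)*(-1760) - 5862/12143 = -114400/89 - 5862/12143 = -1389680918/1080727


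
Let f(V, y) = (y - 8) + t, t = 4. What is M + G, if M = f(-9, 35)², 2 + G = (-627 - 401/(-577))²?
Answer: 130913337795/332929 ≈ 3.9322e+5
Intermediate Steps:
f(V, y) = -4 + y (f(V, y) = (y - 8) + 4 = (-8 + y) + 4 = -4 + y)
G = 130593393026/332929 (G = -2 + (-627 - 401/(-577))² = -2 + (-627 - 401*(-1/577))² = -2 + (-627 + 401/577)² = -2 + (-361378/577)² = -2 + 130594058884/332929 = 130593393026/332929 ≈ 3.9226e+5)
M = 961 (M = (-4 + 35)² = 31² = 961)
M + G = 961 + 130593393026/332929 = 130913337795/332929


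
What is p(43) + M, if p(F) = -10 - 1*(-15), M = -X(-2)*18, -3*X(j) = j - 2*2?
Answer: -31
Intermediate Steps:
X(j) = 4/3 - j/3 (X(j) = -(j - 2*2)/3 = -(j - 4)/3 = -(-4 + j)/3 = 4/3 - j/3)
M = -36 (M = -(4/3 - ⅓*(-2))*18 = -(4/3 + ⅔)*18 = -1*2*18 = -2*18 = -36)
p(F) = 5 (p(F) = -10 + 15 = 5)
p(43) + M = 5 - 36 = -31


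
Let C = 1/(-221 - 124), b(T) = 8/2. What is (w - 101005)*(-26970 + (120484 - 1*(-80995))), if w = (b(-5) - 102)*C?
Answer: -6081050031143/345 ≈ -1.7626e+10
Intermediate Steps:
b(T) = 4 (b(T) = 8*(½) = 4)
C = -1/345 (C = 1/(-345) = -1/345 ≈ -0.0028986)
w = 98/345 (w = (4 - 102)*(-1/345) = -98*(-1/345) = 98/345 ≈ 0.28406)
(w - 101005)*(-26970 + (120484 - 1*(-80995))) = (98/345 - 101005)*(-26970 + (120484 - 1*(-80995))) = -34846627*(-26970 + (120484 + 80995))/345 = -34846627*(-26970 + 201479)/345 = -34846627/345*174509 = -6081050031143/345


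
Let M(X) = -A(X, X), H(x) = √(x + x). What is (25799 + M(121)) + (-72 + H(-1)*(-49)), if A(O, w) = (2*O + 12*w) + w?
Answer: 23912 - 49*I*√2 ≈ 23912.0 - 69.297*I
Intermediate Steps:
A(O, w) = 2*O + 13*w
H(x) = √2*√x (H(x) = √(2*x) = √2*√x)
M(X) = -15*X (M(X) = -(2*X + 13*X) = -15*X)
(25799 + M(121)) + (-72 + H(-1)*(-49)) = (25799 - 15*121) + (-72 + (√2*√(-1))*(-49)) = (25799 - 1815) + (-72 + (√2*I)*(-49)) = 23984 + (-72 + (I*√2)*(-49)) = 23984 + (-72 - 49*I*√2) = 23912 - 49*I*√2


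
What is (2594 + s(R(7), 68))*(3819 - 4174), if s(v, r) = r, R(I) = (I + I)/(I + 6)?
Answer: -945010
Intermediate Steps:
R(I) = 2*I/(6 + I) (R(I) = (2*I)/(6 + I) = 2*I/(6 + I))
(2594 + s(R(7), 68))*(3819 - 4174) = (2594 + 68)*(3819 - 4174) = 2662*(-355) = -945010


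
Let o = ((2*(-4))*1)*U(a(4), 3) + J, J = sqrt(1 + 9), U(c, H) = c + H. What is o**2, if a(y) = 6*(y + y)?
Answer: (408 - sqrt(10))**2 ≈ 1.6389e+5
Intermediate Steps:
a(y) = 12*y (a(y) = 6*(2*y) = 12*y)
U(c, H) = H + c
J = sqrt(10) ≈ 3.1623
o = -408 + sqrt(10) (o = ((2*(-4))*1)*(3 + 12*4) + sqrt(10) = (-8*1)*(3 + 48) + sqrt(10) = -8*51 + sqrt(10) = -408 + sqrt(10) ≈ -404.84)
o**2 = (-408 + sqrt(10))**2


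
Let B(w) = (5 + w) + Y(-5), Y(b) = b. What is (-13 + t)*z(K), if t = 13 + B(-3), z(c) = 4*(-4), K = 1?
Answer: 48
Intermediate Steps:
z(c) = -16
B(w) = w (B(w) = (5 + w) - 5 = w)
t = 10 (t = 13 - 3 = 10)
(-13 + t)*z(K) = (-13 + 10)*(-16) = -3*(-16) = 48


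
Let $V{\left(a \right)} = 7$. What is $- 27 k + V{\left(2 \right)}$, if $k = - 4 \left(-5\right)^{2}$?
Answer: $2707$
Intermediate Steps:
$k = -100$ ($k = - 4 \cdot 25 = \left(-1\right) 100 = -100$)
$- 27 k + V{\left(2 \right)} = \left(-27\right) \left(-100\right) + 7 = 2700 + 7 = 2707$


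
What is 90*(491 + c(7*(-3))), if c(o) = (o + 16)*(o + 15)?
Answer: 46890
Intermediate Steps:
c(o) = (15 + o)*(16 + o) (c(o) = (16 + o)*(15 + o) = (15 + o)*(16 + o))
90*(491 + c(7*(-3))) = 90*(491 + (240 + (7*(-3))² + 31*(7*(-3)))) = 90*(491 + (240 + (-21)² + 31*(-21))) = 90*(491 + (240 + 441 - 651)) = 90*(491 + 30) = 90*521 = 46890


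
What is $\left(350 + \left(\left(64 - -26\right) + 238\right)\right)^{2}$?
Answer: $459684$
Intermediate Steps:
$\left(350 + \left(\left(64 - -26\right) + 238\right)\right)^{2} = \left(350 + \left(\left(64 + 26\right) + 238\right)\right)^{2} = \left(350 + \left(90 + 238\right)\right)^{2} = \left(350 + 328\right)^{2} = 678^{2} = 459684$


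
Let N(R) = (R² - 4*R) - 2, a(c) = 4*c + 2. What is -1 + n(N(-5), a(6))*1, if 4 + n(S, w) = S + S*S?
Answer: 1887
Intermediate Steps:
a(c) = 2 + 4*c
N(R) = -2 + R² - 4*R
n(S, w) = -4 + S + S² (n(S, w) = -4 + (S + S*S) = -4 + (S + S²) = -4 + S + S²)
-1 + n(N(-5), a(6))*1 = -1 + (-4 + (-2 + (-5)² - 4*(-5)) + (-2 + (-5)² - 4*(-5))²)*1 = -1 + (-4 + (-2 + 25 + 20) + (-2 + 25 + 20)²)*1 = -1 + (-4 + 43 + 43²)*1 = -1 + (-4 + 43 + 1849)*1 = -1 + 1888*1 = -1 + 1888 = 1887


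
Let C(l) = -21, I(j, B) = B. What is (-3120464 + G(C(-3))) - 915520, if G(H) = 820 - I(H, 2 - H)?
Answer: -4035187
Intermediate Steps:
G(H) = 818 + H (G(H) = 820 - (2 - H) = 820 + (-2 + H) = 818 + H)
(-3120464 + G(C(-3))) - 915520 = (-3120464 + (818 - 21)) - 915520 = (-3120464 + 797) - 915520 = -3119667 - 915520 = -4035187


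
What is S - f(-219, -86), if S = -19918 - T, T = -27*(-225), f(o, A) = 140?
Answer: -26133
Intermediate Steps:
T = 6075
S = -25993 (S = -19918 - 1*6075 = -19918 - 6075 = -25993)
S - f(-219, -86) = -25993 - 1*140 = -25993 - 140 = -26133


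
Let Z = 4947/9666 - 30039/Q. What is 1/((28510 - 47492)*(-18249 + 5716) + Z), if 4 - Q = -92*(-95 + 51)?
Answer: 2171628/516633371751337 ≈ 4.2034e-9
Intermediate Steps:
Q = -4044 (Q = 4 - (-92)*(-95 + 51) = 4 - (-92)*(-44) = 4 - 1*4048 = 4 - 4048 = -4044)
Z = 17242369/2171628 (Z = 4947/9666 - 30039/(-4044) = 4947*(1/9666) - 30039*(-1/4044) = 1649/3222 + 10013/1348 = 17242369/2171628 ≈ 7.9398)
1/((28510 - 47492)*(-18249 + 5716) + Z) = 1/((28510 - 47492)*(-18249 + 5716) + 17242369/2171628) = 1/(-18982*(-12533) + 17242369/2171628) = 1/(237901406 + 17242369/2171628) = 1/(516633371751337/2171628) = 2171628/516633371751337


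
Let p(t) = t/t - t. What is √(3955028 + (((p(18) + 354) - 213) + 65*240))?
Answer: 8*√62043 ≈ 1992.7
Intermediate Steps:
p(t) = 1 - t
√(3955028 + (((p(18) + 354) - 213) + 65*240)) = √(3955028 + ((((1 - 1*18) + 354) - 213) + 65*240)) = √(3955028 + ((((1 - 18) + 354) - 213) + 15600)) = √(3955028 + (((-17 + 354) - 213) + 15600)) = √(3955028 + ((337 - 213) + 15600)) = √(3955028 + (124 + 15600)) = √(3955028 + 15724) = √3970752 = 8*√62043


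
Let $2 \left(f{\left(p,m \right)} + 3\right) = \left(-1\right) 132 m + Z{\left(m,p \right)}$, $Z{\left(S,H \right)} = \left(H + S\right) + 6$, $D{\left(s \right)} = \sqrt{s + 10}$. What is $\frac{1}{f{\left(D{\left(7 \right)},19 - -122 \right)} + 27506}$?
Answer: $\frac{36541}{667622332} - \frac{\sqrt{17}}{667622332} \approx 5.4727 \cdot 10^{-5}$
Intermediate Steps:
$D{\left(s \right)} = \sqrt{10 + s}$
$Z{\left(S,H \right)} = 6 + H + S$
$f{\left(p,m \right)} = \frac{p}{2} - \frac{131 m}{2}$ ($f{\left(p,m \right)} = -3 + \frac{\left(-1\right) 132 m + \left(6 + p + m\right)}{2} = -3 + \frac{- 132 m + \left(6 + m + p\right)}{2} = -3 + \frac{6 + p - 131 m}{2} = -3 + \left(3 + \frac{p}{2} - \frac{131 m}{2}\right) = \frac{p}{2} - \frac{131 m}{2}$)
$\frac{1}{f{\left(D{\left(7 \right)},19 - -122 \right)} + 27506} = \frac{1}{\left(\frac{\sqrt{10 + 7}}{2} - \frac{131 \left(19 - -122\right)}{2}\right) + 27506} = \frac{1}{\left(\frac{\sqrt{17}}{2} - \frac{131 \left(19 + 122\right)}{2}\right) + 27506} = \frac{1}{\left(\frac{\sqrt{17}}{2} - \frac{18471}{2}\right) + 27506} = \frac{1}{\left(- \frac{18471}{2} + \frac{\sqrt{17}}{2}\right) + 27506} = \frac{1}{\frac{36541}{2} + \frac{\sqrt{17}}{2}}$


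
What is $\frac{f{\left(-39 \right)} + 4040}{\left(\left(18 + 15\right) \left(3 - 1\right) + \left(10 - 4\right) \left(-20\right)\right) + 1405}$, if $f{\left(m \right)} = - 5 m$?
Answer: $\frac{605}{193} \approx 3.1347$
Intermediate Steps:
$\frac{f{\left(-39 \right)} + 4040}{\left(\left(18 + 15\right) \left(3 - 1\right) + \left(10 - 4\right) \left(-20\right)\right) + 1405} = \frac{\left(-5\right) \left(-39\right) + 4040}{\left(\left(18 + 15\right) \left(3 - 1\right) + \left(10 - 4\right) \left(-20\right)\right) + 1405} = \frac{195 + 4040}{\left(33 \cdot 2 + \left(10 - 4\right) \left(-20\right)\right) + 1405} = \frac{4235}{\left(66 + 6 \left(-20\right)\right) + 1405} = \frac{4235}{\left(66 - 120\right) + 1405} = \frac{4235}{-54 + 1405} = \frac{4235}{1351} = 4235 \cdot \frac{1}{1351} = \frac{605}{193}$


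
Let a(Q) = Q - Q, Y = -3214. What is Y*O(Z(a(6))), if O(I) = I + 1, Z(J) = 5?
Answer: -19284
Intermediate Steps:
a(Q) = 0
O(I) = 1 + I
Y*O(Z(a(6))) = -3214*(1 + 5) = -3214*6 = -19284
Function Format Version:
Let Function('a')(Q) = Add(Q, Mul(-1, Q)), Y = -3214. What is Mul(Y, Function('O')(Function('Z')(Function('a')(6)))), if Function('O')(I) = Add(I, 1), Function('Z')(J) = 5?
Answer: -19284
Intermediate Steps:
Function('a')(Q) = 0
Function('O')(I) = Add(1, I)
Mul(Y, Function('O')(Function('Z')(Function('a')(6)))) = Mul(-3214, Add(1, 5)) = Mul(-3214, 6) = -19284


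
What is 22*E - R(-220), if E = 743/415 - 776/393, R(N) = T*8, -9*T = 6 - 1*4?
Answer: -1112866/489285 ≈ -2.2745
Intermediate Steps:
T = -2/9 (T = -(6 - 1*4)/9 = -(6 - 4)/9 = -⅑*2 = -2/9 ≈ -0.22222)
R(N) = -16/9 (R(N) = -2/9*8 = -16/9)
E = -30041/163095 (E = 743*(1/415) - 776*1/393 = 743/415 - 776/393 = -30041/163095 ≈ -0.18419)
22*E - R(-220) = 22*(-30041/163095) - 1*(-16/9) = -660902/163095 + 16/9 = -1112866/489285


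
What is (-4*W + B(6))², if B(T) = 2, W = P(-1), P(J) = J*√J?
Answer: -12 + 16*I ≈ -12.0 + 16.0*I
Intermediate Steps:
P(J) = J^(3/2)
W = -I (W = (-1)^(3/2) = -I ≈ -1.0*I)
(-4*W + B(6))² = (-(-4)*I + 2)² = (4*I + 2)² = (2 + 4*I)²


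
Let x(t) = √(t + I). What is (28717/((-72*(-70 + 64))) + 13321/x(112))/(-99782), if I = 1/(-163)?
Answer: -28717/43105824 - 13321*√2975565/1821520410 ≈ -0.013281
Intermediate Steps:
I = -1/163 ≈ -0.0061350
x(t) = √(-1/163 + t) (x(t) = √(t - 1/163) = √(-1/163 + t))
(28717/((-72*(-70 + 64))) + 13321/x(112))/(-99782) = (28717/((-72*(-70 + 64))) + 13321/((√(-163 + 26569*112)/163)))/(-99782) = (28717/((-72*(-6))) + 13321/((√(-163 + 2975728)/163)))*(-1/99782) = (28717/432 + 13321/((√2975565/163)))*(-1/99782) = (28717*(1/432) + 13321*(√2975565/18255))*(-1/99782) = (28717/432 + 13321*√2975565/18255)*(-1/99782) = -28717/43105824 - 13321*√2975565/1821520410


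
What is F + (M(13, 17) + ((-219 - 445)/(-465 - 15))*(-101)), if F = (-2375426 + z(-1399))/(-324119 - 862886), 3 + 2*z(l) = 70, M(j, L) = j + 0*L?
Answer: -1776455093/14244060 ≈ -124.72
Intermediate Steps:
M(j, L) = j (M(j, L) = j + 0 = j)
z(l) = 67/2 (z(l) = -3/2 + (½)*70 = -3/2 + 35 = 67/2)
F = 950157/474802 (F = (-2375426 + 67/2)/(-324119 - 862886) = -4750785/2/(-1187005) = -4750785/2*(-1/1187005) = 950157/474802 ≈ 2.0012)
F + (M(13, 17) + ((-219 - 445)/(-465 - 15))*(-101)) = 950157/474802 + (13 + ((-219 - 445)/(-465 - 15))*(-101)) = 950157/474802 + (13 - 664/(-480)*(-101)) = 950157/474802 + (13 - 664*(-1/480)*(-101)) = 950157/474802 + (13 + (83/60)*(-101)) = 950157/474802 + (13 - 8383/60) = 950157/474802 - 7603/60 = -1776455093/14244060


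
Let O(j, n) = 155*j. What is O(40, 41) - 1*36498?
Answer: -30298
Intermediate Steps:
O(40, 41) - 1*36498 = 155*40 - 1*36498 = 6200 - 36498 = -30298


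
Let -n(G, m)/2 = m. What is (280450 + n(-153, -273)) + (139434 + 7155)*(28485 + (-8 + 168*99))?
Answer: 6612764197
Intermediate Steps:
n(G, m) = -2*m
(280450 + n(-153, -273)) + (139434 + 7155)*(28485 + (-8 + 168*99)) = (280450 - 2*(-273)) + (139434 + 7155)*(28485 + (-8 + 168*99)) = (280450 + 546) + 146589*(28485 + (-8 + 16632)) = 280996 + 146589*(28485 + 16624) = 280996 + 146589*45109 = 280996 + 6612483201 = 6612764197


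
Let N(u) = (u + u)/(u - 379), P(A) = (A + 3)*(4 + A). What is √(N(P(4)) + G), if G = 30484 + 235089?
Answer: √27706929341/323 ≈ 515.34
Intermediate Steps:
P(A) = (3 + A)*(4 + A)
N(u) = 2*u/(-379 + u) (N(u) = (2*u)/(-379 + u) = 2*u/(-379 + u))
G = 265573
√(N(P(4)) + G) = √(2*(12 + 4² + 7*4)/(-379 + (12 + 4² + 7*4)) + 265573) = √(2*(12 + 16 + 28)/(-379 + (12 + 16 + 28)) + 265573) = √(2*56/(-379 + 56) + 265573) = √(2*56/(-323) + 265573) = √(2*56*(-1/323) + 265573) = √(-112/323 + 265573) = √(85779967/323) = √27706929341/323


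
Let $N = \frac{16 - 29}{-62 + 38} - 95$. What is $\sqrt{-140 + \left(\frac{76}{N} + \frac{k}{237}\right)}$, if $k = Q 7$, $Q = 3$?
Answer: $\frac{i \sqrt{4513366928971}}{179093} \approx 11.862 i$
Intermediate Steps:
$k = 21$ ($k = 3 \cdot 7 = 21$)
$N = - \frac{2267}{24}$ ($N = - \frac{13}{-24} - 95 = \left(-13\right) \left(- \frac{1}{24}\right) - 95 = \frac{13}{24} - 95 = - \frac{2267}{24} \approx -94.458$)
$\sqrt{-140 + \left(\frac{76}{N} + \frac{k}{237}\right)} = \sqrt{-140 + \left(\frac{76}{- \frac{2267}{24}} + \frac{21}{237}\right)} = \sqrt{-140 + \left(76 \left(- \frac{24}{2267}\right) + 21 \cdot \frac{1}{237}\right)} = \sqrt{-140 + \left(- \frac{1824}{2267} + \frac{7}{79}\right)} = \sqrt{-140 - \frac{128227}{179093}} = \sqrt{- \frac{25201247}{179093}} = \frac{i \sqrt{4513366928971}}{179093}$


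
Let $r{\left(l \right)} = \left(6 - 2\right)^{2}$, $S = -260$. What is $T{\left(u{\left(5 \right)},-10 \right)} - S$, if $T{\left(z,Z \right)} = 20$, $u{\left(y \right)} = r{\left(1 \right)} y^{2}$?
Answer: $280$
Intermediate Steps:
$r{\left(l \right)} = 16$ ($r{\left(l \right)} = 4^{2} = 16$)
$u{\left(y \right)} = 16 y^{2}$
$T{\left(u{\left(5 \right)},-10 \right)} - S = 20 - -260 = 20 + 260 = 280$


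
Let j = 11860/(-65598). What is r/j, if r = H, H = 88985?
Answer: -583723803/1186 ≈ -4.9218e+5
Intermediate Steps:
j = -5930/32799 (j = 11860*(-1/65598) = -5930/32799 ≈ -0.18080)
r = 88985
r/j = 88985/(-5930/32799) = 88985*(-32799/5930) = -583723803/1186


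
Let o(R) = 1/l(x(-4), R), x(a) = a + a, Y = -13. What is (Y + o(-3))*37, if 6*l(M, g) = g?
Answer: -555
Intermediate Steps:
x(a) = 2*a
l(M, g) = g/6
o(R) = 6/R (o(R) = 1/(R/6) = 6/R)
(Y + o(-3))*37 = (-13 + 6/(-3))*37 = (-13 + 6*(-⅓))*37 = (-13 - 2)*37 = -15*37 = -555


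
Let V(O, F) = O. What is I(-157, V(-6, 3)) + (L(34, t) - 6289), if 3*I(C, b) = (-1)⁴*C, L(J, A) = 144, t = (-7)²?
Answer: -18592/3 ≈ -6197.3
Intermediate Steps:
t = 49
I(C, b) = C/3 (I(C, b) = ((-1)⁴*C)/3 = (1*C)/3 = C/3)
I(-157, V(-6, 3)) + (L(34, t) - 6289) = (⅓)*(-157) + (144 - 6289) = -157/3 - 6145 = -18592/3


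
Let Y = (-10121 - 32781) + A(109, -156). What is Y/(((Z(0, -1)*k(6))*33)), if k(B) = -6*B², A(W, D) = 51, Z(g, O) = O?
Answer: -42851/7128 ≈ -6.0116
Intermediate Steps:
Y = -42851 (Y = (-10121 - 32781) + 51 = -42902 + 51 = -42851)
Y/(((Z(0, -1)*k(6))*33)) = -42851/(-(-6)*6²*33) = -42851/(-(-6)*36*33) = -42851/(-1*(-216)*33) = -42851/(216*33) = -42851/7128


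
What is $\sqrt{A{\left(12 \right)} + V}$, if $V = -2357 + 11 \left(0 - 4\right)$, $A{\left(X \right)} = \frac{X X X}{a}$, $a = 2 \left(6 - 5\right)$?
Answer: $i \sqrt{1537} \approx 39.205 i$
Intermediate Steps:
$a = 2$ ($a = 2 \cdot 1 = 2$)
$A{\left(X \right)} = \frac{X^{3}}{2}$ ($A{\left(X \right)} = \frac{X X X}{2} = X^{2} X \frac{1}{2} = X^{3} \cdot \frac{1}{2} = \frac{X^{3}}{2}$)
$V = -2401$ ($V = -2357 + 11 \left(-4\right) = -2357 - 44 = -2401$)
$\sqrt{A{\left(12 \right)} + V} = \sqrt{\frac{12^{3}}{2} - 2401} = \sqrt{\frac{1}{2} \cdot 1728 - 2401} = \sqrt{864 - 2401} = \sqrt{-1537} = i \sqrt{1537}$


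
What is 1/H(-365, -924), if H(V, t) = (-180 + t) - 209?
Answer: -1/1313 ≈ -0.00076161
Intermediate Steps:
H(V, t) = -389 + t
1/H(-365, -924) = 1/(-389 - 924) = 1/(-1313) = -1/1313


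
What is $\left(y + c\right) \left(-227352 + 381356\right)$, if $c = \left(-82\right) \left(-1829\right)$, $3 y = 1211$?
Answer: $\frac{69478134580}{3} \approx 2.3159 \cdot 10^{10}$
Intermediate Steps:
$y = \frac{1211}{3}$ ($y = \frac{1}{3} \cdot 1211 = \frac{1211}{3} \approx 403.67$)
$c = 149978$
$\left(y + c\right) \left(-227352 + 381356\right) = \left(\frac{1211}{3} + 149978\right) \left(-227352 + 381356\right) = \frac{451145}{3} \cdot 154004 = \frac{69478134580}{3}$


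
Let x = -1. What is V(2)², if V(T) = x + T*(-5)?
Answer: 121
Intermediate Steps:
V(T) = -1 - 5*T (V(T) = -1 + T*(-5) = -1 - 5*T)
V(2)² = (-1 - 5*2)² = (-1 - 10)² = (-11)² = 121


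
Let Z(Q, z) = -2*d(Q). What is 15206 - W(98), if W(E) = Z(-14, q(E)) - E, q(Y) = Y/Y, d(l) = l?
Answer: 15276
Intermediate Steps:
q(Y) = 1
Z(Q, z) = -2*Q
W(E) = 28 - E (W(E) = -2*(-14) - E = 28 - E)
15206 - W(98) = 15206 - (28 - 1*98) = 15206 - (28 - 98) = 15206 - 1*(-70) = 15206 + 70 = 15276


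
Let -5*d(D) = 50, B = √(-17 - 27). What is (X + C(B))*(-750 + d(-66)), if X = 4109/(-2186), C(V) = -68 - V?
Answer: 58047660/1093 + 1520*I*√11 ≈ 53109.0 + 5041.3*I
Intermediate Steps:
B = 2*I*√11 (B = √(-44) = 2*I*√11 ≈ 6.6332*I)
d(D) = -10 (d(D) = -⅕*50 = -10)
X = -4109/2186 (X = 4109*(-1/2186) = -4109/2186 ≈ -1.8797)
(X + C(B))*(-750 + d(-66)) = (-4109/2186 + (-68 - 2*I*√11))*(-750 - 10) = (-4109/2186 + (-68 - 2*I*√11))*(-760) = (-152757/2186 - 2*I*√11)*(-760) = 58047660/1093 + 1520*I*√11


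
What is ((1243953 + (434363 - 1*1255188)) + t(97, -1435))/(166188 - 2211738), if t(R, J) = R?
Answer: -5643/27274 ≈ -0.20690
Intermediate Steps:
((1243953 + (434363 - 1*1255188)) + t(97, -1435))/(166188 - 2211738) = ((1243953 + (434363 - 1*1255188)) + 97)/(166188 - 2211738) = ((1243953 + (434363 - 1255188)) + 97)/(-2045550) = ((1243953 - 820825) + 97)*(-1/2045550) = (423128 + 97)*(-1/2045550) = 423225*(-1/2045550) = -5643/27274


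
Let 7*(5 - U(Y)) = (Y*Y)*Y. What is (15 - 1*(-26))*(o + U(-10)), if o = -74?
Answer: 21197/7 ≈ 3028.1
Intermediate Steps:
U(Y) = 5 - Y³/7 (U(Y) = 5 - Y*Y*Y/7 = 5 - Y²*Y/7 = 5 - Y³/7)
(15 - 1*(-26))*(o + U(-10)) = (15 - 1*(-26))*(-74 + (5 - ⅐*(-10)³)) = (15 + 26)*(-74 + (5 - ⅐*(-1000))) = 41*(-74 + (5 + 1000/7)) = 41*(-74 + 1035/7) = 41*(517/7) = 21197/7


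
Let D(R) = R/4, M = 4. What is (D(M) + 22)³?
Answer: 12167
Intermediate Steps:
D(R) = R/4 (D(R) = R*(¼) = R/4)
(D(M) + 22)³ = ((¼)*4 + 22)³ = (1 + 22)³ = 23³ = 12167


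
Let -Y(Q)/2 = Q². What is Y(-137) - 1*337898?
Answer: -375436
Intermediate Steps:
Y(Q) = -2*Q²
Y(-137) - 1*337898 = -2*(-137)² - 1*337898 = -2*18769 - 337898 = -37538 - 337898 = -375436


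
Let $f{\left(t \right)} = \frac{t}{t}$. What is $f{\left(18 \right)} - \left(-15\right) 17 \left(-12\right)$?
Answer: $-3059$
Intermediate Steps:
$f{\left(t \right)} = 1$
$f{\left(18 \right)} - \left(-15\right) 17 \left(-12\right) = 1 - \left(-15\right) 17 \left(-12\right) = 1 - \left(-255\right) \left(-12\right) = 1 - 3060 = -3059$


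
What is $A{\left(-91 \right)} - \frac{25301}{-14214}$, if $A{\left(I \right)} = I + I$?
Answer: $- \frac{2561647}{14214} \approx -180.22$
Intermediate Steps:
$A{\left(I \right)} = 2 I$
$A{\left(-91 \right)} - \frac{25301}{-14214} = 2 \left(-91\right) - \frac{25301}{-14214} = -182 - - \frac{25301}{14214} = -182 + \frac{25301}{14214} = - \frac{2561647}{14214}$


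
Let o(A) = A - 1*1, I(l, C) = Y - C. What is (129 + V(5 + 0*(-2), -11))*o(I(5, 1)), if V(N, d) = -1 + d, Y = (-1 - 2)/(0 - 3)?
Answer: -117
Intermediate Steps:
Y = 1 (Y = -3/(-3) = -3*(-⅓) = 1)
I(l, C) = 1 - C
o(A) = -1 + A (o(A) = A - 1 = -1 + A)
(129 + V(5 + 0*(-2), -11))*o(I(5, 1)) = (129 + (-1 - 11))*(-1 + (1 - 1*1)) = (129 - 12)*(-1 + (1 - 1)) = 117*(-1 + 0) = 117*(-1) = -117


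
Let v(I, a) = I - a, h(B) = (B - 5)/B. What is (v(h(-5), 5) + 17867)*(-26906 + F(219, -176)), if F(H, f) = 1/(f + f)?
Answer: -1922595339/4 ≈ -4.8065e+8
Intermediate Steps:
h(B) = (-5 + B)/B
F(H, f) = 1/(2*f)
(v(h(-5), 5) + 17867)*(-26906 + F(219, -176)) = (((-5 - 5)/(-5) - 1*5) + 17867)*(-26906 + (1/2)/(-176)) = ((-1/5*(-10) - 5) + 17867)*(-26906 + (1/2)*(-1/176)) = ((2 - 5) + 17867)*(-26906 - 1/352) = (-3 + 17867)*(-9470913/352) = 17864*(-9470913/352) = -1922595339/4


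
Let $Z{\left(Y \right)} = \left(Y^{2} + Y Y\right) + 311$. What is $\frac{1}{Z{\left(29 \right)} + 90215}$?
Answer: $\frac{1}{92208} \approx 1.0845 \cdot 10^{-5}$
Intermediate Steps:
$Z{\left(Y \right)} = 311 + 2 Y^{2}$ ($Z{\left(Y \right)} = \left(Y^{2} + Y^{2}\right) + 311 = 2 Y^{2} + 311 = 311 + 2 Y^{2}$)
$\frac{1}{Z{\left(29 \right)} + 90215} = \frac{1}{\left(311 + 2 \cdot 29^{2}\right) + 90215} = \frac{1}{\left(311 + 2 \cdot 841\right) + 90215} = \frac{1}{\left(311 + 1682\right) + 90215} = \frac{1}{1993 + 90215} = \frac{1}{92208}$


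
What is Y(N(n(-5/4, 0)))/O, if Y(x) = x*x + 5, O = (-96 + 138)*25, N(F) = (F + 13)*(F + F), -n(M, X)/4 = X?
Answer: 1/210 ≈ 0.0047619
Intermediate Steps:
n(M, X) = -4*X
N(F) = 2*F*(13 + F) (N(F) = (13 + F)*(2*F) = 2*F*(13 + F))
O = 1050 (O = 42*25 = 1050)
Y(x) = 5 + x² (Y(x) = x² + 5 = 5 + x²)
Y(N(n(-5/4, 0)))/O = (5 + (2*(-4*0)*(13 - 4*0))²)/1050 = (5 + (2*0*(13 + 0))²)*(1/1050) = (5 + (2*0*13)²)*(1/1050) = (5 + 0²)*(1/1050) = (5 + 0)*(1/1050) = 5*(1/1050) = 1/210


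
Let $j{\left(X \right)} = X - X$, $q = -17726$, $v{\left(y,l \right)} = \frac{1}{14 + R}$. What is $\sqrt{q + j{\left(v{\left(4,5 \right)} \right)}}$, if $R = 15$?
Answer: $i \sqrt{17726} \approx 133.14 i$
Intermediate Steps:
$v{\left(y,l \right)} = \frac{1}{29}$ ($v{\left(y,l \right)} = \frac{1}{14 + 15} = \frac{1}{29}$)
$j{\left(X \right)} = 0$
$\sqrt{q + j{\left(v{\left(4,5 \right)} \right)}} = \sqrt{-17726 + 0} = \sqrt{-17726} = i \sqrt{17726}$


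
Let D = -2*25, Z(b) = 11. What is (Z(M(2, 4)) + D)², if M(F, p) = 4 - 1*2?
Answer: 1521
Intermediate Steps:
M(F, p) = 2 (M(F, p) = 4 - 2 = 2)
D = -50
(Z(M(2, 4)) + D)² = (11 - 50)² = (-39)² = 1521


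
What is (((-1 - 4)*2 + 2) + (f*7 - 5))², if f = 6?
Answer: 841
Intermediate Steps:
(((-1 - 4)*2 + 2) + (f*7 - 5))² = (((-1 - 4)*2 + 2) + (6*7 - 5))² = ((-5*2 + 2) + (42 - 5))² = ((-10 + 2) + 37)² = (-8 + 37)² = 29² = 841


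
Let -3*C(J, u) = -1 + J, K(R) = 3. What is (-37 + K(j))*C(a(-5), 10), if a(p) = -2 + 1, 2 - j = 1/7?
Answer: -68/3 ≈ -22.667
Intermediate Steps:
j = 13/7 (j = 2 - 1/7 = 2 - 1*⅐ = 2 - ⅐ = 13/7 ≈ 1.8571)
a(p) = -1
C(J, u) = ⅓ - J/3 (C(J, u) = -(-1 + J)/3 = ⅓ - J/3)
(-37 + K(j))*C(a(-5), 10) = (-37 + 3)*(⅓ - ⅓*(-1)) = -34*(⅓ + ⅓) = -34*⅔ = -68/3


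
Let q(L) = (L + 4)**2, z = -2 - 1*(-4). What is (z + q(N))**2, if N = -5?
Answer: 9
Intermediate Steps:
z = 2 (z = -2 + 4 = 2)
q(L) = (4 + L)**2
(z + q(N))**2 = (2 + (4 - 5)**2)**2 = (2 + (-1)**2)**2 = (2 + 1)**2 = 3**2 = 9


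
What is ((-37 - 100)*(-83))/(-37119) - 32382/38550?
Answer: -1063774/927975 ≈ -1.1463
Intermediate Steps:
((-37 - 100)*(-83))/(-37119) - 32382/38550 = -137*(-83)*(-1/37119) - 32382*1/38550 = 11371*(-1/37119) - 21/25 = -11371/37119 - 21/25 = -1063774/927975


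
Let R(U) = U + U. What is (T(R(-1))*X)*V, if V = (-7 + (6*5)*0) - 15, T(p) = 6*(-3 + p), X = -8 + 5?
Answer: -1980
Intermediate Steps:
R(U) = 2*U
X = -3
T(p) = -18 + 6*p
V = -22 (V = (-7 + 30*0) - 15 = (-7 + 0) - 15 = -7 - 15 = -22)
(T(R(-1))*X)*V = ((-18 + 6*(2*(-1)))*(-3))*(-22) = ((-18 + 6*(-2))*(-3))*(-22) = ((-18 - 12)*(-3))*(-22) = -30*(-3)*(-22) = 90*(-22) = -1980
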